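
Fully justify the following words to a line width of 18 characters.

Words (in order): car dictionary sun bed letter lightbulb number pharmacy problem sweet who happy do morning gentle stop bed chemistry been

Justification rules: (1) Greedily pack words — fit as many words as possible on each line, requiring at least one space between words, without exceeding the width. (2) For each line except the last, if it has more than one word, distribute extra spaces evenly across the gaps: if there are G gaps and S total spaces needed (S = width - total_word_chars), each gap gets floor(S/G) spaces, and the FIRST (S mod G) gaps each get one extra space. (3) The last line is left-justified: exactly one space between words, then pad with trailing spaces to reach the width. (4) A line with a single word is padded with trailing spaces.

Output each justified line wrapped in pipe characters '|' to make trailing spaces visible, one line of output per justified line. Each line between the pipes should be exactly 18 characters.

Answer: |car dictionary sun|
|bed         letter|
|lightbulb   number|
|pharmacy   problem|
|sweet who happy do|
|morning     gentle|
|stop bed chemistry|
|been              |

Derivation:
Line 1: ['car', 'dictionary', 'sun'] (min_width=18, slack=0)
Line 2: ['bed', 'letter'] (min_width=10, slack=8)
Line 3: ['lightbulb', 'number'] (min_width=16, slack=2)
Line 4: ['pharmacy', 'problem'] (min_width=16, slack=2)
Line 5: ['sweet', 'who', 'happy', 'do'] (min_width=18, slack=0)
Line 6: ['morning', 'gentle'] (min_width=14, slack=4)
Line 7: ['stop', 'bed', 'chemistry'] (min_width=18, slack=0)
Line 8: ['been'] (min_width=4, slack=14)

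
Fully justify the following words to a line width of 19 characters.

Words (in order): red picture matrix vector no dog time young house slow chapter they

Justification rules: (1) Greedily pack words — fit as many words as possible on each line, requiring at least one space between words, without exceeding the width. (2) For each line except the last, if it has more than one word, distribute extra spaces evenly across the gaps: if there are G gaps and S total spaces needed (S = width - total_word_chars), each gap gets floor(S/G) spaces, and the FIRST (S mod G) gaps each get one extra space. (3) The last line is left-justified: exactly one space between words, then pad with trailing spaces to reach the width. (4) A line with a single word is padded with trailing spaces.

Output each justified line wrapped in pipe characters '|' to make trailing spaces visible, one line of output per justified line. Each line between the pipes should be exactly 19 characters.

Line 1: ['red', 'picture', 'matrix'] (min_width=18, slack=1)
Line 2: ['vector', 'no', 'dog', 'time'] (min_width=18, slack=1)
Line 3: ['young', 'house', 'slow'] (min_width=16, slack=3)
Line 4: ['chapter', 'they'] (min_width=12, slack=7)

Answer: |red  picture matrix|
|vector  no dog time|
|young   house  slow|
|chapter they       |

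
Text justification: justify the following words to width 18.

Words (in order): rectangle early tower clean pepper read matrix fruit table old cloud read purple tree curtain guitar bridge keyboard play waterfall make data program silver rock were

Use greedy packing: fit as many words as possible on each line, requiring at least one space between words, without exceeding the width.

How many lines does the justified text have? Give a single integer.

Line 1: ['rectangle', 'early'] (min_width=15, slack=3)
Line 2: ['tower', 'clean', 'pepper'] (min_width=18, slack=0)
Line 3: ['read', 'matrix', 'fruit'] (min_width=17, slack=1)
Line 4: ['table', 'old', 'cloud'] (min_width=15, slack=3)
Line 5: ['read', 'purple', 'tree'] (min_width=16, slack=2)
Line 6: ['curtain', 'guitar'] (min_width=14, slack=4)
Line 7: ['bridge', 'keyboard'] (min_width=15, slack=3)
Line 8: ['play', 'waterfall'] (min_width=14, slack=4)
Line 9: ['make', 'data', 'program'] (min_width=17, slack=1)
Line 10: ['silver', 'rock', 'were'] (min_width=16, slack=2)
Total lines: 10

Answer: 10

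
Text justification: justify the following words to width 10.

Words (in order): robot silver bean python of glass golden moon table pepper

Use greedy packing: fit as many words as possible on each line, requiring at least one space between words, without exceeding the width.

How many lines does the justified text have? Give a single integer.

Answer: 8

Derivation:
Line 1: ['robot'] (min_width=5, slack=5)
Line 2: ['silver'] (min_width=6, slack=4)
Line 3: ['bean'] (min_width=4, slack=6)
Line 4: ['python', 'of'] (min_width=9, slack=1)
Line 5: ['glass'] (min_width=5, slack=5)
Line 6: ['golden'] (min_width=6, slack=4)
Line 7: ['moon', 'table'] (min_width=10, slack=0)
Line 8: ['pepper'] (min_width=6, slack=4)
Total lines: 8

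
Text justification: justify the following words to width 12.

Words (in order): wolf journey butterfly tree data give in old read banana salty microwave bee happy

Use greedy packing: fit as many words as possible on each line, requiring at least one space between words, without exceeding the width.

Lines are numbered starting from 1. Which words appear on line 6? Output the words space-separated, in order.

Answer: salty

Derivation:
Line 1: ['wolf', 'journey'] (min_width=12, slack=0)
Line 2: ['butterfly'] (min_width=9, slack=3)
Line 3: ['tree', 'data'] (min_width=9, slack=3)
Line 4: ['give', 'in', 'old'] (min_width=11, slack=1)
Line 5: ['read', 'banana'] (min_width=11, slack=1)
Line 6: ['salty'] (min_width=5, slack=7)
Line 7: ['microwave'] (min_width=9, slack=3)
Line 8: ['bee', 'happy'] (min_width=9, slack=3)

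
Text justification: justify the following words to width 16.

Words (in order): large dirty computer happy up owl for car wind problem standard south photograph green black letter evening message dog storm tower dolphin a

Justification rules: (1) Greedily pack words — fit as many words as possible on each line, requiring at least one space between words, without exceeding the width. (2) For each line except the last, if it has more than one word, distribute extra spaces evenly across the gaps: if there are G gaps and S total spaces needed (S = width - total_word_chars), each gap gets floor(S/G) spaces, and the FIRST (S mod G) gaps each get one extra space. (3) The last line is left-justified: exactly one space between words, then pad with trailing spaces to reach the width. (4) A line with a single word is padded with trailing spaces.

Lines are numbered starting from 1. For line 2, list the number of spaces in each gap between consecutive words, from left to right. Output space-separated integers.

Line 1: ['large', 'dirty'] (min_width=11, slack=5)
Line 2: ['computer', 'happy'] (min_width=14, slack=2)
Line 3: ['up', 'owl', 'for', 'car'] (min_width=14, slack=2)
Line 4: ['wind', 'problem'] (min_width=12, slack=4)
Line 5: ['standard', 'south'] (min_width=14, slack=2)
Line 6: ['photograph', 'green'] (min_width=16, slack=0)
Line 7: ['black', 'letter'] (min_width=12, slack=4)
Line 8: ['evening', 'message'] (min_width=15, slack=1)
Line 9: ['dog', 'storm', 'tower'] (min_width=15, slack=1)
Line 10: ['dolphin', 'a'] (min_width=9, slack=7)

Answer: 3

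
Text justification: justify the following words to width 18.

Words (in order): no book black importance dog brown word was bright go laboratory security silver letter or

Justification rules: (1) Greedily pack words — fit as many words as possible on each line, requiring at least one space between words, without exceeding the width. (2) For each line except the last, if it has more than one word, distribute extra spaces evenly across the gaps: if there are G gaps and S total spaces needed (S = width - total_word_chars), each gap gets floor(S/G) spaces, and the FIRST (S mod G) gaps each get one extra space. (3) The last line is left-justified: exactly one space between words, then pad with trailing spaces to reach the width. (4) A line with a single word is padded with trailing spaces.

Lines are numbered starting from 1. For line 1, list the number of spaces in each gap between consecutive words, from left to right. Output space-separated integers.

Line 1: ['no', 'book', 'black'] (min_width=13, slack=5)
Line 2: ['importance', 'dog'] (min_width=14, slack=4)
Line 3: ['brown', 'word', 'was'] (min_width=14, slack=4)
Line 4: ['bright', 'go'] (min_width=9, slack=9)
Line 5: ['laboratory'] (min_width=10, slack=8)
Line 6: ['security', 'silver'] (min_width=15, slack=3)
Line 7: ['letter', 'or'] (min_width=9, slack=9)

Answer: 4 3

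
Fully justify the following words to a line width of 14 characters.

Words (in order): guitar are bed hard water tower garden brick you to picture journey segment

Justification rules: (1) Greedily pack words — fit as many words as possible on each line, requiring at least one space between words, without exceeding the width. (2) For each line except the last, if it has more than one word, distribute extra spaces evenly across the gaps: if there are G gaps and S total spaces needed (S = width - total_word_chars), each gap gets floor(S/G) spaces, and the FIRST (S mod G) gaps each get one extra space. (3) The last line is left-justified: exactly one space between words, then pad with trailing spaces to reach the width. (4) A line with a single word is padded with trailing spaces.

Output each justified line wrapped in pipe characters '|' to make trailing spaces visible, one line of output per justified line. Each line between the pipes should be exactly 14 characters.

Line 1: ['guitar', 'are', 'bed'] (min_width=14, slack=0)
Line 2: ['hard', 'water'] (min_width=10, slack=4)
Line 3: ['tower', 'garden'] (min_width=12, slack=2)
Line 4: ['brick', 'you', 'to'] (min_width=12, slack=2)
Line 5: ['picture'] (min_width=7, slack=7)
Line 6: ['journey'] (min_width=7, slack=7)
Line 7: ['segment'] (min_width=7, slack=7)

Answer: |guitar are bed|
|hard     water|
|tower   garden|
|brick  you  to|
|picture       |
|journey       |
|segment       |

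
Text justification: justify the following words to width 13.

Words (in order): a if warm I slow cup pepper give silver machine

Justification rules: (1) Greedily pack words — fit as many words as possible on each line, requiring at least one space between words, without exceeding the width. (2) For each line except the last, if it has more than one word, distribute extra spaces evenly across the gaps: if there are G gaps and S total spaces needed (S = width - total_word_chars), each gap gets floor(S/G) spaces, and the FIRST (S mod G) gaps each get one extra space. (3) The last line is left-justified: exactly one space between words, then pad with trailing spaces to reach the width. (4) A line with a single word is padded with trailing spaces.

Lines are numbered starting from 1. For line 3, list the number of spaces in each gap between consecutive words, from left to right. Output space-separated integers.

Line 1: ['a', 'if', 'warm', 'I'] (min_width=11, slack=2)
Line 2: ['slow', 'cup'] (min_width=8, slack=5)
Line 3: ['pepper', 'give'] (min_width=11, slack=2)
Line 4: ['silver'] (min_width=6, slack=7)
Line 5: ['machine'] (min_width=7, slack=6)

Answer: 3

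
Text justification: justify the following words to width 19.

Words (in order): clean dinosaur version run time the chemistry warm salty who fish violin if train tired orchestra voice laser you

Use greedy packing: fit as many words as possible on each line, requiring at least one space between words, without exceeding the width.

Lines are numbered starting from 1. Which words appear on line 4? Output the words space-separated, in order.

Answer: salty who fish

Derivation:
Line 1: ['clean', 'dinosaur'] (min_width=14, slack=5)
Line 2: ['version', 'run', 'time'] (min_width=16, slack=3)
Line 3: ['the', 'chemistry', 'warm'] (min_width=18, slack=1)
Line 4: ['salty', 'who', 'fish'] (min_width=14, slack=5)
Line 5: ['violin', 'if', 'train'] (min_width=15, slack=4)
Line 6: ['tired', 'orchestra'] (min_width=15, slack=4)
Line 7: ['voice', 'laser', 'you'] (min_width=15, slack=4)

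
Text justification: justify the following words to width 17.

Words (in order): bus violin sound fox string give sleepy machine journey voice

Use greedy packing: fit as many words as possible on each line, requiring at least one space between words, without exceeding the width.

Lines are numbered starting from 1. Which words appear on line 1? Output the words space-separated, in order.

Answer: bus violin sound

Derivation:
Line 1: ['bus', 'violin', 'sound'] (min_width=16, slack=1)
Line 2: ['fox', 'string', 'give'] (min_width=15, slack=2)
Line 3: ['sleepy', 'machine'] (min_width=14, slack=3)
Line 4: ['journey', 'voice'] (min_width=13, slack=4)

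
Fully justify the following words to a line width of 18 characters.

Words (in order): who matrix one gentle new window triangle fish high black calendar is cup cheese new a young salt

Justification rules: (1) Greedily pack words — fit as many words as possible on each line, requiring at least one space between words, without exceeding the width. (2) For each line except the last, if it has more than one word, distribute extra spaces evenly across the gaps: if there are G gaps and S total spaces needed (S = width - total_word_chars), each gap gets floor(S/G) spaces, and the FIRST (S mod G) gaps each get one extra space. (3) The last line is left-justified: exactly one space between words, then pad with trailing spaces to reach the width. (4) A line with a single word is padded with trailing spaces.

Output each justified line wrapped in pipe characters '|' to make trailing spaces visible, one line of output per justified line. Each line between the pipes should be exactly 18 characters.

Answer: |who   matrix   one|
|gentle  new window|
|triangle fish high|
|black  calendar is|
|cup  cheese  new a|
|young salt        |

Derivation:
Line 1: ['who', 'matrix', 'one'] (min_width=14, slack=4)
Line 2: ['gentle', 'new', 'window'] (min_width=17, slack=1)
Line 3: ['triangle', 'fish', 'high'] (min_width=18, slack=0)
Line 4: ['black', 'calendar', 'is'] (min_width=17, slack=1)
Line 5: ['cup', 'cheese', 'new', 'a'] (min_width=16, slack=2)
Line 6: ['young', 'salt'] (min_width=10, slack=8)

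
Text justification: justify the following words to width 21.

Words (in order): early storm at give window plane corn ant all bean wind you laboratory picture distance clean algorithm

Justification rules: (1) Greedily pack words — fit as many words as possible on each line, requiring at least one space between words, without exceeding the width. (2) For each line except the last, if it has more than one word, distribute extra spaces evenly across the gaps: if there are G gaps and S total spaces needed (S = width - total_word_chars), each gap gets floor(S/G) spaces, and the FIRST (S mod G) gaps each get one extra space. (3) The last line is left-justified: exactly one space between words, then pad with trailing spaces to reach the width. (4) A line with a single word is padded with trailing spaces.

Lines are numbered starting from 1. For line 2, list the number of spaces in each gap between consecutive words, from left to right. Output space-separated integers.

Line 1: ['early', 'storm', 'at', 'give'] (min_width=19, slack=2)
Line 2: ['window', 'plane', 'corn', 'ant'] (min_width=21, slack=0)
Line 3: ['all', 'bean', 'wind', 'you'] (min_width=17, slack=4)
Line 4: ['laboratory', 'picture'] (min_width=18, slack=3)
Line 5: ['distance', 'clean'] (min_width=14, slack=7)
Line 6: ['algorithm'] (min_width=9, slack=12)

Answer: 1 1 1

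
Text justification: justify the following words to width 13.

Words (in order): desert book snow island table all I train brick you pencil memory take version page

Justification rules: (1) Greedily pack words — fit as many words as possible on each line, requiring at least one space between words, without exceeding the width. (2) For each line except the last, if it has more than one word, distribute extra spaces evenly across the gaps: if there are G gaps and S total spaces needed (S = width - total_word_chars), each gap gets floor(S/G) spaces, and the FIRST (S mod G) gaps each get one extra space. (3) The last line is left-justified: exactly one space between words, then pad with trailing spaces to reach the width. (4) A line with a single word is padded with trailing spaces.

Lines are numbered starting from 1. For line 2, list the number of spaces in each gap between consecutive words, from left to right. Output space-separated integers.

Answer: 3

Derivation:
Line 1: ['desert', 'book'] (min_width=11, slack=2)
Line 2: ['snow', 'island'] (min_width=11, slack=2)
Line 3: ['table', 'all', 'I'] (min_width=11, slack=2)
Line 4: ['train', 'brick'] (min_width=11, slack=2)
Line 5: ['you', 'pencil'] (min_width=10, slack=3)
Line 6: ['memory', 'take'] (min_width=11, slack=2)
Line 7: ['version', 'page'] (min_width=12, slack=1)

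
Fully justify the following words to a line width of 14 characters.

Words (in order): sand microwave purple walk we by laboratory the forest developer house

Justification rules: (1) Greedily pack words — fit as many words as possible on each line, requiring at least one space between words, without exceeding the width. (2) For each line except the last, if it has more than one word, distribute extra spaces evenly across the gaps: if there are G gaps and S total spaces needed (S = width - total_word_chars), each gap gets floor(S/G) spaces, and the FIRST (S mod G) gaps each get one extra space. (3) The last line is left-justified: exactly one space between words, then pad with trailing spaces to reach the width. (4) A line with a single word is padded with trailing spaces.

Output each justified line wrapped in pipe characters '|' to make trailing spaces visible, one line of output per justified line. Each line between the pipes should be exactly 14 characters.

Answer: |sand microwave|
|purple walk we|
|by  laboratory|
|the     forest|
|developer     |
|house         |

Derivation:
Line 1: ['sand', 'microwave'] (min_width=14, slack=0)
Line 2: ['purple', 'walk', 'we'] (min_width=14, slack=0)
Line 3: ['by', 'laboratory'] (min_width=13, slack=1)
Line 4: ['the', 'forest'] (min_width=10, slack=4)
Line 5: ['developer'] (min_width=9, slack=5)
Line 6: ['house'] (min_width=5, slack=9)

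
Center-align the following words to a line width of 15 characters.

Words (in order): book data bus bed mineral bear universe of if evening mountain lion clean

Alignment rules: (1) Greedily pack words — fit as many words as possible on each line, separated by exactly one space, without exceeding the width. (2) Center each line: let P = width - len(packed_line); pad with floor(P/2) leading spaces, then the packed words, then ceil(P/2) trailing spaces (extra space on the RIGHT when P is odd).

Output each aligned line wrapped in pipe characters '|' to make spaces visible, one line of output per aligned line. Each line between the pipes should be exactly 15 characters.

Answer: | book data bus |
|  bed mineral  |
| bear universe |
| of if evening |
| mountain lion |
|     clean     |

Derivation:
Line 1: ['book', 'data', 'bus'] (min_width=13, slack=2)
Line 2: ['bed', 'mineral'] (min_width=11, slack=4)
Line 3: ['bear', 'universe'] (min_width=13, slack=2)
Line 4: ['of', 'if', 'evening'] (min_width=13, slack=2)
Line 5: ['mountain', 'lion'] (min_width=13, slack=2)
Line 6: ['clean'] (min_width=5, slack=10)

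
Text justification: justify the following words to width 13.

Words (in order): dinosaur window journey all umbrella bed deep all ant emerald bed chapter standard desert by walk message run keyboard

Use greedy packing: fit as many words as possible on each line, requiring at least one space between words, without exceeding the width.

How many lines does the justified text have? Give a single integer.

Answer: 11

Derivation:
Line 1: ['dinosaur'] (min_width=8, slack=5)
Line 2: ['window'] (min_width=6, slack=7)
Line 3: ['journey', 'all'] (min_width=11, slack=2)
Line 4: ['umbrella', 'bed'] (min_width=12, slack=1)
Line 5: ['deep', 'all', 'ant'] (min_width=12, slack=1)
Line 6: ['emerald', 'bed'] (min_width=11, slack=2)
Line 7: ['chapter'] (min_width=7, slack=6)
Line 8: ['standard'] (min_width=8, slack=5)
Line 9: ['desert', 'by'] (min_width=9, slack=4)
Line 10: ['walk', 'message'] (min_width=12, slack=1)
Line 11: ['run', 'keyboard'] (min_width=12, slack=1)
Total lines: 11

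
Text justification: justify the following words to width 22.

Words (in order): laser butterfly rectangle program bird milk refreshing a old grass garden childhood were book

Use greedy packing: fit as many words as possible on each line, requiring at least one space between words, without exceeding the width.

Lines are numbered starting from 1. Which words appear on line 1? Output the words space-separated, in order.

Answer: laser butterfly

Derivation:
Line 1: ['laser', 'butterfly'] (min_width=15, slack=7)
Line 2: ['rectangle', 'program', 'bird'] (min_width=22, slack=0)
Line 3: ['milk', 'refreshing', 'a', 'old'] (min_width=21, slack=1)
Line 4: ['grass', 'garden', 'childhood'] (min_width=22, slack=0)
Line 5: ['were', 'book'] (min_width=9, slack=13)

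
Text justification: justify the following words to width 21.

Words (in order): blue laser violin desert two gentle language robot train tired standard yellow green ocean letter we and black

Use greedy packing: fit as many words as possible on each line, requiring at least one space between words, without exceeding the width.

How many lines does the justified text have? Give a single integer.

Answer: 6

Derivation:
Line 1: ['blue', 'laser', 'violin'] (min_width=17, slack=4)
Line 2: ['desert', 'two', 'gentle'] (min_width=17, slack=4)
Line 3: ['language', 'robot', 'train'] (min_width=20, slack=1)
Line 4: ['tired', 'standard', 'yellow'] (min_width=21, slack=0)
Line 5: ['green', 'ocean', 'letter', 'we'] (min_width=21, slack=0)
Line 6: ['and', 'black'] (min_width=9, slack=12)
Total lines: 6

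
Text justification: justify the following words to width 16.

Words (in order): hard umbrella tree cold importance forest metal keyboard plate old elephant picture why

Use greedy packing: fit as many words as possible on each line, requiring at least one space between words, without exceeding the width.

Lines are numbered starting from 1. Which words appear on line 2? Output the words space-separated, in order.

Line 1: ['hard', 'umbrella'] (min_width=13, slack=3)
Line 2: ['tree', 'cold'] (min_width=9, slack=7)
Line 3: ['importance'] (min_width=10, slack=6)
Line 4: ['forest', 'metal'] (min_width=12, slack=4)
Line 5: ['keyboard', 'plate'] (min_width=14, slack=2)
Line 6: ['old', 'elephant'] (min_width=12, slack=4)
Line 7: ['picture', 'why'] (min_width=11, slack=5)

Answer: tree cold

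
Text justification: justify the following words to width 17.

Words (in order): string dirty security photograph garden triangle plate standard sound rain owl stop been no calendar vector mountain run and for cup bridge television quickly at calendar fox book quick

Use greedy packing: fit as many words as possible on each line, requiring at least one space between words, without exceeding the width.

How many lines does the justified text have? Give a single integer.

Answer: 13

Derivation:
Line 1: ['string', 'dirty'] (min_width=12, slack=5)
Line 2: ['security'] (min_width=8, slack=9)
Line 3: ['photograph', 'garden'] (min_width=17, slack=0)
Line 4: ['triangle', 'plate'] (min_width=14, slack=3)
Line 5: ['standard', 'sound'] (min_width=14, slack=3)
Line 6: ['rain', 'owl', 'stop'] (min_width=13, slack=4)
Line 7: ['been', 'no', 'calendar'] (min_width=16, slack=1)
Line 8: ['vector', 'mountain'] (min_width=15, slack=2)
Line 9: ['run', 'and', 'for', 'cup'] (min_width=15, slack=2)
Line 10: ['bridge', 'television'] (min_width=17, slack=0)
Line 11: ['quickly', 'at'] (min_width=10, slack=7)
Line 12: ['calendar', 'fox', 'book'] (min_width=17, slack=0)
Line 13: ['quick'] (min_width=5, slack=12)
Total lines: 13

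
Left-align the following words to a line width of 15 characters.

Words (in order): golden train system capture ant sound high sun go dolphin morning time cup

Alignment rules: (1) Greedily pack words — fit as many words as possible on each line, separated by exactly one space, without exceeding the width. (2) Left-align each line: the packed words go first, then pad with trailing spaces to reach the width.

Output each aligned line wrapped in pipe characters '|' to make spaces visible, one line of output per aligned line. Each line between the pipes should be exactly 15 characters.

Answer: |golden train   |
|system capture |
|ant sound high |
|sun go dolphin |
|morning time   |
|cup            |

Derivation:
Line 1: ['golden', 'train'] (min_width=12, slack=3)
Line 2: ['system', 'capture'] (min_width=14, slack=1)
Line 3: ['ant', 'sound', 'high'] (min_width=14, slack=1)
Line 4: ['sun', 'go', 'dolphin'] (min_width=14, slack=1)
Line 5: ['morning', 'time'] (min_width=12, slack=3)
Line 6: ['cup'] (min_width=3, slack=12)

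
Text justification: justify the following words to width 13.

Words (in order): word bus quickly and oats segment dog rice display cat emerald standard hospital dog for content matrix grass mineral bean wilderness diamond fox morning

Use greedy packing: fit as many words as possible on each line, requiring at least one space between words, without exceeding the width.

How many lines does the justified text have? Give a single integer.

Answer: 14

Derivation:
Line 1: ['word', 'bus'] (min_width=8, slack=5)
Line 2: ['quickly', 'and'] (min_width=11, slack=2)
Line 3: ['oats', 'segment'] (min_width=12, slack=1)
Line 4: ['dog', 'rice'] (min_width=8, slack=5)
Line 5: ['display', 'cat'] (min_width=11, slack=2)
Line 6: ['emerald'] (min_width=7, slack=6)
Line 7: ['standard'] (min_width=8, slack=5)
Line 8: ['hospital', 'dog'] (min_width=12, slack=1)
Line 9: ['for', 'content'] (min_width=11, slack=2)
Line 10: ['matrix', 'grass'] (min_width=12, slack=1)
Line 11: ['mineral', 'bean'] (min_width=12, slack=1)
Line 12: ['wilderness'] (min_width=10, slack=3)
Line 13: ['diamond', 'fox'] (min_width=11, slack=2)
Line 14: ['morning'] (min_width=7, slack=6)
Total lines: 14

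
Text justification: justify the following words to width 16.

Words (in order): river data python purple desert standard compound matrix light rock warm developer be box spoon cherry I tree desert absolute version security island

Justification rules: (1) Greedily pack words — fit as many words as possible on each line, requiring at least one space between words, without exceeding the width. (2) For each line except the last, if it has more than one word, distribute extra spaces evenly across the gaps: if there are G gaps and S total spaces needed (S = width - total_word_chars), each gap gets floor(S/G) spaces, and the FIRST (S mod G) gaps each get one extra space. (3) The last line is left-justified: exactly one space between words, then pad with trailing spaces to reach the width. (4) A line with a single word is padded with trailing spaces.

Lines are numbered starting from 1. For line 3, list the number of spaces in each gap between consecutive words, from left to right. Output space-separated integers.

Line 1: ['river', 'data'] (min_width=10, slack=6)
Line 2: ['python', 'purple'] (min_width=13, slack=3)
Line 3: ['desert', 'standard'] (min_width=15, slack=1)
Line 4: ['compound', 'matrix'] (min_width=15, slack=1)
Line 5: ['light', 'rock', 'warm'] (min_width=15, slack=1)
Line 6: ['developer', 'be', 'box'] (min_width=16, slack=0)
Line 7: ['spoon', 'cherry', 'I'] (min_width=14, slack=2)
Line 8: ['tree', 'desert'] (min_width=11, slack=5)
Line 9: ['absolute', 'version'] (min_width=16, slack=0)
Line 10: ['security', 'island'] (min_width=15, slack=1)

Answer: 2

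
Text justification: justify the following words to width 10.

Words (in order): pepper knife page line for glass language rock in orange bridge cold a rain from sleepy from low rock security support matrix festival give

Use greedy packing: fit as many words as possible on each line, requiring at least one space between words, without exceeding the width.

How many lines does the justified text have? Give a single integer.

Answer: 18

Derivation:
Line 1: ['pepper'] (min_width=6, slack=4)
Line 2: ['knife', 'page'] (min_width=10, slack=0)
Line 3: ['line', 'for'] (min_width=8, slack=2)
Line 4: ['glass'] (min_width=5, slack=5)
Line 5: ['language'] (min_width=8, slack=2)
Line 6: ['rock', 'in'] (min_width=7, slack=3)
Line 7: ['orange'] (min_width=6, slack=4)
Line 8: ['bridge'] (min_width=6, slack=4)
Line 9: ['cold', 'a'] (min_width=6, slack=4)
Line 10: ['rain', 'from'] (min_width=9, slack=1)
Line 11: ['sleepy'] (min_width=6, slack=4)
Line 12: ['from', 'low'] (min_width=8, slack=2)
Line 13: ['rock'] (min_width=4, slack=6)
Line 14: ['security'] (min_width=8, slack=2)
Line 15: ['support'] (min_width=7, slack=3)
Line 16: ['matrix'] (min_width=6, slack=4)
Line 17: ['festival'] (min_width=8, slack=2)
Line 18: ['give'] (min_width=4, slack=6)
Total lines: 18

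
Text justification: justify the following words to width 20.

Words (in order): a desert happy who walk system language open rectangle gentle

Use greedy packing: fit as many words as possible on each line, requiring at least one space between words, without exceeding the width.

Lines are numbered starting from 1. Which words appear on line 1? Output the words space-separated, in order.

Answer: a desert happy who

Derivation:
Line 1: ['a', 'desert', 'happy', 'who'] (min_width=18, slack=2)
Line 2: ['walk', 'system', 'language'] (min_width=20, slack=0)
Line 3: ['open', 'rectangle'] (min_width=14, slack=6)
Line 4: ['gentle'] (min_width=6, slack=14)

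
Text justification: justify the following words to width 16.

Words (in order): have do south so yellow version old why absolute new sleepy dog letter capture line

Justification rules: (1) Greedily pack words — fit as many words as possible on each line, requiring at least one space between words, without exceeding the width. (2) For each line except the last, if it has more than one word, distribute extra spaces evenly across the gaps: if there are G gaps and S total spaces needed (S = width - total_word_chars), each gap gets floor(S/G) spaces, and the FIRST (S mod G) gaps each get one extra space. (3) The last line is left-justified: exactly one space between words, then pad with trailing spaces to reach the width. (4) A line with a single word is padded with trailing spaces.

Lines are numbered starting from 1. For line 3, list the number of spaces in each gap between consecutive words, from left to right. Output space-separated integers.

Answer: 1 1

Derivation:
Line 1: ['have', 'do', 'south', 'so'] (min_width=16, slack=0)
Line 2: ['yellow', 'version'] (min_width=14, slack=2)
Line 3: ['old', 'why', 'absolute'] (min_width=16, slack=0)
Line 4: ['new', 'sleepy', 'dog'] (min_width=14, slack=2)
Line 5: ['letter', 'capture'] (min_width=14, slack=2)
Line 6: ['line'] (min_width=4, slack=12)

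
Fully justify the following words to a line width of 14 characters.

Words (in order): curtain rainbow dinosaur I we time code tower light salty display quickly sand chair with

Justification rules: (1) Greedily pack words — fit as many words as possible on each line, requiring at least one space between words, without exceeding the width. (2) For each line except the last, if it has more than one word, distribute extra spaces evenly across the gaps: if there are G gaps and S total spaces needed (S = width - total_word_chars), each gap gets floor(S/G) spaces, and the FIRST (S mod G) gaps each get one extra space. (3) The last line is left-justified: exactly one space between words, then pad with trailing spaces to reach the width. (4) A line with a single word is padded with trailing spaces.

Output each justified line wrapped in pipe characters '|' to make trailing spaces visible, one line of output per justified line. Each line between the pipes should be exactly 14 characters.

Line 1: ['curtain'] (min_width=7, slack=7)
Line 2: ['rainbow'] (min_width=7, slack=7)
Line 3: ['dinosaur', 'I', 'we'] (min_width=13, slack=1)
Line 4: ['time', 'code'] (min_width=9, slack=5)
Line 5: ['tower', 'light'] (min_width=11, slack=3)
Line 6: ['salty', 'display'] (min_width=13, slack=1)
Line 7: ['quickly', 'sand'] (min_width=12, slack=2)
Line 8: ['chair', 'with'] (min_width=10, slack=4)

Answer: |curtain       |
|rainbow       |
|dinosaur  I we|
|time      code|
|tower    light|
|salty  display|
|quickly   sand|
|chair with    |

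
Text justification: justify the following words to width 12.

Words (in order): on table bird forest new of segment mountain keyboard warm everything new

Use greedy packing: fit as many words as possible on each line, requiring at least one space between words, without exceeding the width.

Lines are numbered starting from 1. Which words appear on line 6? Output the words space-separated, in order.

Answer: keyboard

Derivation:
Line 1: ['on', 'table'] (min_width=8, slack=4)
Line 2: ['bird', 'forest'] (min_width=11, slack=1)
Line 3: ['new', 'of'] (min_width=6, slack=6)
Line 4: ['segment'] (min_width=7, slack=5)
Line 5: ['mountain'] (min_width=8, slack=4)
Line 6: ['keyboard'] (min_width=8, slack=4)
Line 7: ['warm'] (min_width=4, slack=8)
Line 8: ['everything'] (min_width=10, slack=2)
Line 9: ['new'] (min_width=3, slack=9)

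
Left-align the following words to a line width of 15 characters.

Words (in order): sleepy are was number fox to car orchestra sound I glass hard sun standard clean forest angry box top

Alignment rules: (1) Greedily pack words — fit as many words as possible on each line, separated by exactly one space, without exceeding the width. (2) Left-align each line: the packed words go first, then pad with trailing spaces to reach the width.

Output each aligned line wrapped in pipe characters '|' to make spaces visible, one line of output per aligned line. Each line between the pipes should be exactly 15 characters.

Answer: |sleepy are was |
|number fox to  |
|car orchestra  |
|sound I glass  |
|hard sun       |
|standard clean |
|forest angry   |
|box top        |

Derivation:
Line 1: ['sleepy', 'are', 'was'] (min_width=14, slack=1)
Line 2: ['number', 'fox', 'to'] (min_width=13, slack=2)
Line 3: ['car', 'orchestra'] (min_width=13, slack=2)
Line 4: ['sound', 'I', 'glass'] (min_width=13, slack=2)
Line 5: ['hard', 'sun'] (min_width=8, slack=7)
Line 6: ['standard', 'clean'] (min_width=14, slack=1)
Line 7: ['forest', 'angry'] (min_width=12, slack=3)
Line 8: ['box', 'top'] (min_width=7, slack=8)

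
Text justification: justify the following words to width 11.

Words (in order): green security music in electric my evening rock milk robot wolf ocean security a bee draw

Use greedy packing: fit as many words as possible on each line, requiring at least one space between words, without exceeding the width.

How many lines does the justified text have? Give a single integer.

Answer: 10

Derivation:
Line 1: ['green'] (min_width=5, slack=6)
Line 2: ['security'] (min_width=8, slack=3)
Line 3: ['music', 'in'] (min_width=8, slack=3)
Line 4: ['electric', 'my'] (min_width=11, slack=0)
Line 5: ['evening'] (min_width=7, slack=4)
Line 6: ['rock', 'milk'] (min_width=9, slack=2)
Line 7: ['robot', 'wolf'] (min_width=10, slack=1)
Line 8: ['ocean'] (min_width=5, slack=6)
Line 9: ['security', 'a'] (min_width=10, slack=1)
Line 10: ['bee', 'draw'] (min_width=8, slack=3)
Total lines: 10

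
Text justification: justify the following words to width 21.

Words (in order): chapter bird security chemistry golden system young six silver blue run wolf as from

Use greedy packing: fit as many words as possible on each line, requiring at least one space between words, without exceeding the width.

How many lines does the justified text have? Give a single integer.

Answer: 5

Derivation:
Line 1: ['chapter', 'bird', 'security'] (min_width=21, slack=0)
Line 2: ['chemistry', 'golden'] (min_width=16, slack=5)
Line 3: ['system', 'young', 'six'] (min_width=16, slack=5)
Line 4: ['silver', 'blue', 'run', 'wolf'] (min_width=20, slack=1)
Line 5: ['as', 'from'] (min_width=7, slack=14)
Total lines: 5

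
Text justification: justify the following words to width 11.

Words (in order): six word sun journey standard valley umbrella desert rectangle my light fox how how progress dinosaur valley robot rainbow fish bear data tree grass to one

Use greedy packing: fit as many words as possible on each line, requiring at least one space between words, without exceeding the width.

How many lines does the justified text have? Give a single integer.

Answer: 18

Derivation:
Line 1: ['six', 'word'] (min_width=8, slack=3)
Line 2: ['sun', 'journey'] (min_width=11, slack=0)
Line 3: ['standard'] (min_width=8, slack=3)
Line 4: ['valley'] (min_width=6, slack=5)
Line 5: ['umbrella'] (min_width=8, slack=3)
Line 6: ['desert'] (min_width=6, slack=5)
Line 7: ['rectangle'] (min_width=9, slack=2)
Line 8: ['my', 'light'] (min_width=8, slack=3)
Line 9: ['fox', 'how', 'how'] (min_width=11, slack=0)
Line 10: ['progress'] (min_width=8, slack=3)
Line 11: ['dinosaur'] (min_width=8, slack=3)
Line 12: ['valley'] (min_width=6, slack=5)
Line 13: ['robot'] (min_width=5, slack=6)
Line 14: ['rainbow'] (min_width=7, slack=4)
Line 15: ['fish', 'bear'] (min_width=9, slack=2)
Line 16: ['data', 'tree'] (min_width=9, slack=2)
Line 17: ['grass', 'to'] (min_width=8, slack=3)
Line 18: ['one'] (min_width=3, slack=8)
Total lines: 18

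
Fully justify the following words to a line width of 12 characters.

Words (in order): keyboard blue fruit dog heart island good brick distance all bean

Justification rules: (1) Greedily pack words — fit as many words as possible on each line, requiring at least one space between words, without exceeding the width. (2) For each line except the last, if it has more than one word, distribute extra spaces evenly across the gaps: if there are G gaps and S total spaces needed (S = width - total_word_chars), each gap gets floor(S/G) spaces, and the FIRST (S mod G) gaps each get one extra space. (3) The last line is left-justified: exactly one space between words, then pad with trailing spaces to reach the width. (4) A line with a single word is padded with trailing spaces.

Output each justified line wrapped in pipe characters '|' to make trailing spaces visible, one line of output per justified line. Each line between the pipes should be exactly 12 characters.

Answer: |keyboard    |
|blue   fruit|
|dog    heart|
|island  good|
|brick       |
|distance all|
|bean        |

Derivation:
Line 1: ['keyboard'] (min_width=8, slack=4)
Line 2: ['blue', 'fruit'] (min_width=10, slack=2)
Line 3: ['dog', 'heart'] (min_width=9, slack=3)
Line 4: ['island', 'good'] (min_width=11, slack=1)
Line 5: ['brick'] (min_width=5, slack=7)
Line 6: ['distance', 'all'] (min_width=12, slack=0)
Line 7: ['bean'] (min_width=4, slack=8)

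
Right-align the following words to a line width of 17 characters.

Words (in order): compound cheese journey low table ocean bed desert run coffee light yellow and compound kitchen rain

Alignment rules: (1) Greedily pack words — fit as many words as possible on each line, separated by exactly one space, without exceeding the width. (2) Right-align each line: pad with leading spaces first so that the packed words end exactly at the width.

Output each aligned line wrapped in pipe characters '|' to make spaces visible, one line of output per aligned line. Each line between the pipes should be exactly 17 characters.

Line 1: ['compound', 'cheese'] (min_width=15, slack=2)
Line 2: ['journey', 'low', 'table'] (min_width=17, slack=0)
Line 3: ['ocean', 'bed', 'desert'] (min_width=16, slack=1)
Line 4: ['run', 'coffee', 'light'] (min_width=16, slack=1)
Line 5: ['yellow', 'and'] (min_width=10, slack=7)
Line 6: ['compound', 'kitchen'] (min_width=16, slack=1)
Line 7: ['rain'] (min_width=4, slack=13)

Answer: |  compound cheese|
|journey low table|
| ocean bed desert|
| run coffee light|
|       yellow and|
| compound kitchen|
|             rain|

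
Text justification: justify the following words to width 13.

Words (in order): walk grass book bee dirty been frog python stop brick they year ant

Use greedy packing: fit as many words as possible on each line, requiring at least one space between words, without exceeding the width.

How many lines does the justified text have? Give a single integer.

Answer: 6

Derivation:
Line 1: ['walk', 'grass'] (min_width=10, slack=3)
Line 2: ['book', 'bee'] (min_width=8, slack=5)
Line 3: ['dirty', 'been'] (min_width=10, slack=3)
Line 4: ['frog', 'python'] (min_width=11, slack=2)
Line 5: ['stop', 'brick'] (min_width=10, slack=3)
Line 6: ['they', 'year', 'ant'] (min_width=13, slack=0)
Total lines: 6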